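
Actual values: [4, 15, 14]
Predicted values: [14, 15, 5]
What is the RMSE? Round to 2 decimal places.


MSE = 60.3333. RMSE = sqrt(60.3333) = 7.77.

7.77


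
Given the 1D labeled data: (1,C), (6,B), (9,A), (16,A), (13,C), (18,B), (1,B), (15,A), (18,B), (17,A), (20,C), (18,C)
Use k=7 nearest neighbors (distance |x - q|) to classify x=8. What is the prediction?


Distances: |1-8|=7, |6-8|=2, |9-8|=1, |16-8|=8, |13-8|=5, |18-8|=10, |1-8|=7, |15-8|=7, |18-8|=10, |17-8|=9, |20-8|=12, |18-8|=10. 7 nearest: (9,A), (6,B), (13,C), (15,A), (1,B), (1,C), (16,A). Counts: {'A': 3, 'B': 2, 'C': 2}. Majority class: A.

A


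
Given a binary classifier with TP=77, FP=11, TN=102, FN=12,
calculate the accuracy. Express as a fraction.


Accuracy = (TP + TN) / (TP + TN + FP + FN) = (77 + 102) / 202 = 179/202.

179/202


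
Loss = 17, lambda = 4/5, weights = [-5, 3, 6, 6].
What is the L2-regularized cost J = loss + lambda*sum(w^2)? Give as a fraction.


L2 sq norm = sum(w^2) = 106. J = 17 + 4/5 * 106 = 509/5.

509/5


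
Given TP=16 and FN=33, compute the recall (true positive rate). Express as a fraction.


Recall = TP / (TP + FN) = 16 / 49 = 16/49.

16/49


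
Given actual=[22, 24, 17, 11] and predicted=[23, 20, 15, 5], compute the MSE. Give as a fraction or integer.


MSE = (1/4) * ((22-23)^2=1 + (24-20)^2=16 + (17-15)^2=4 + (11-5)^2=36). Sum = 57. MSE = 57/4.

57/4


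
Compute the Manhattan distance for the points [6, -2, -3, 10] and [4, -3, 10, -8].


d = sum of absolute differences: |6-4|=2 + |-2--3|=1 + |-3-10|=13 + |10--8|=18 = 34.

34


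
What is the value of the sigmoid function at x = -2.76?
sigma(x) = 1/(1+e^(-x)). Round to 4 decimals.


sigma(-2.76) = 1/(1+e^(2.76)) = 1/(1+15.799843) = 1/16.799843 = 0.0595.

0.0595


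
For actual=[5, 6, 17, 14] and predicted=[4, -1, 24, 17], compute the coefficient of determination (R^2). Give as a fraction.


Mean(y) = 21/2. SS_res = 108. SS_tot = 105. R^2 = 1 - 108/(105) = -1/35.

-1/35


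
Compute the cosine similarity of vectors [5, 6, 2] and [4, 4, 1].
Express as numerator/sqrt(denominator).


dot = 46. |a|^2 = 65, |b|^2 = 33. cos = 46/sqrt(2145).

46/sqrt(2145)


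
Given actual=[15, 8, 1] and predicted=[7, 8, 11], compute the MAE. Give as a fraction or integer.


MAE = (1/3) * (|15-7|=8 + |8-8|=0 + |1-11|=10). Sum = 18. MAE = 6.

6


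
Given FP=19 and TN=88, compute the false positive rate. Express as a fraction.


FPR = FP / (FP + TN) = 19 / 107 = 19/107.

19/107


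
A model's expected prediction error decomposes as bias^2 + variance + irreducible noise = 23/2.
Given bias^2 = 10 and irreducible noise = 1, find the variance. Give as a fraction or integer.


Total error = bias^2 + variance + irreducible noise. So variance = 23/2 - 10 - 1 = 1/2.

1/2


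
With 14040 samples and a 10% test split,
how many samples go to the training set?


Test set = 14040 * 10% = 1404. Training set = 14040 - 1404 = 12636.

12636


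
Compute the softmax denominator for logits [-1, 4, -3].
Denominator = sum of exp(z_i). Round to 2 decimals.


Denom = e^-1=0.3679 + e^4=54.5982 + e^-3=0.0498. Sum = 55.0159, which rounds to 55.02.

55.02


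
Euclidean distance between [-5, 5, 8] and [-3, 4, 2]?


d = sqrt(sum of squared differences). (-5--3)^2=4, (5-4)^2=1, (8-2)^2=36. Sum = 41.

sqrt(41)


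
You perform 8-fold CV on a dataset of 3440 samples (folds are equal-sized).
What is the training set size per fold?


Each validation fold has 3440/8 = 430 samples. Training set = 3440 - 430 = 3010.

3010


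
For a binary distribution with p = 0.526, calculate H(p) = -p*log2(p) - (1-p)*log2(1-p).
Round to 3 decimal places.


H = -0.526*log2(0.526) - 0.474*log2(0.474) = 0.998.

0.998


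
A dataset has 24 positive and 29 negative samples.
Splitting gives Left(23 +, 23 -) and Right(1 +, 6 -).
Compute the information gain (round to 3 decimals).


H(parent) = 0.9936. H(left) = 1.0000, H(right) = 0.5917. Weighted = (46/53)*1.0000 + (7/53)*0.5917 = 0.9461. IG = 0.9936 - 0.9461 = 0.0475, which rounds to 0.048.

0.048


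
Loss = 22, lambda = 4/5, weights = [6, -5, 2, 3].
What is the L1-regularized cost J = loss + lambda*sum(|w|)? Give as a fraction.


L1 norm = sum(|w|) = 16. J = 22 + 4/5 * 16 = 174/5.

174/5


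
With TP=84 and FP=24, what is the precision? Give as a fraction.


Precision = TP / (TP + FP) = 84 / 108 = 7/9.

7/9


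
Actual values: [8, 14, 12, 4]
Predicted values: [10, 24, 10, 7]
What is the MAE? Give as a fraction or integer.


MAE = (1/4) * (|8-10|=2 + |14-24|=10 + |12-10|=2 + |4-7|=3). Sum = 17. MAE = 17/4.

17/4


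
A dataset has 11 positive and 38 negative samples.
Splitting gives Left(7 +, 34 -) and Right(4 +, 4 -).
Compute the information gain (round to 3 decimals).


H(parent) = 0.7683. H(left) = 0.6594, H(right) = 1.0000. Weighted = (41/49)*0.6594 + (8/49)*1.0000 = 0.7150. IG = 0.7683 - 0.7150 = 0.0533, which rounds to 0.053.

0.053


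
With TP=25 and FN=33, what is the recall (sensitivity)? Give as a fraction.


Recall = TP / (TP + FN) = 25 / 58 = 25/58.

25/58


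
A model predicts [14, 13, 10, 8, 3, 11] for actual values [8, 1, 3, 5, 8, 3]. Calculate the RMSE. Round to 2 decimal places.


MSE = 54.5000. RMSE = sqrt(54.5000) = 7.38.

7.38


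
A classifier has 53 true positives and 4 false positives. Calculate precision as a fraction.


Precision = TP / (TP + FP) = 53 / 57 = 53/57.

53/57


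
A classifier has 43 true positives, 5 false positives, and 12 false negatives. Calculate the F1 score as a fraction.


Precision = 43/48 = 43/48. Recall = 43/55 = 43/55. F1 = 2*P*R/(P+R) = 86/103.

86/103


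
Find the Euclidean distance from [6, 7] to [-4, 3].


d = sqrt(sum of squared differences). (6--4)^2=100, (7-3)^2=16. Sum = 116.

sqrt(116)


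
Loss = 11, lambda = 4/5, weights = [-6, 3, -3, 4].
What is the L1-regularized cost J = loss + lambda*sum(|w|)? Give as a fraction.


L1 norm = sum(|w|) = 16. J = 11 + 4/5 * 16 = 119/5.

119/5


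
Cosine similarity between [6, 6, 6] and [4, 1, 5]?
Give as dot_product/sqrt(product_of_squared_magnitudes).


dot = 60. |a|^2 = 108, |b|^2 = 42. cos = 60/sqrt(4536).

60/sqrt(4536)


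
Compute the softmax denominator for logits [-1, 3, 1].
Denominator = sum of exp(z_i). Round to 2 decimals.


Denom = e^-1=0.3679 + e^3=20.0855 + e^1=2.7183. Sum = 23.1717, which rounds to 23.17.

23.17


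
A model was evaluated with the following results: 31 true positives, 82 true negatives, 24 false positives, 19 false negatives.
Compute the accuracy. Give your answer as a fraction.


Accuracy = (TP + TN) / (TP + TN + FP + FN) = (31 + 82) / 156 = 113/156.

113/156


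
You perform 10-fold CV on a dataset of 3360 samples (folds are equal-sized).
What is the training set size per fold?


Each validation fold has 3360/10 = 336 samples. Training set = 3360 - 336 = 3024.

3024


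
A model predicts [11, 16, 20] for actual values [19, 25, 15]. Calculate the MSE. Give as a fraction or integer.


MSE = (1/3) * ((19-11)^2=64 + (25-16)^2=81 + (15-20)^2=25). Sum = 170. MSE = 170/3.

170/3


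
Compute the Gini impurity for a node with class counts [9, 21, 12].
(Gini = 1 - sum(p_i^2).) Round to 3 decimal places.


Total = 42. Proportions: 9/42, 21/42, 12/42. sum(p_i^2) = 0.3776. Gini = 1 - 0.3776 = 0.6224, which rounds to 0.622.

0.622


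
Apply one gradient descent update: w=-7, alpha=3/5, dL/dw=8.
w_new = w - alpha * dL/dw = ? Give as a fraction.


w_new = -7 - 3/5 * 8 = -7 - 24/5 = -59/5.

-59/5


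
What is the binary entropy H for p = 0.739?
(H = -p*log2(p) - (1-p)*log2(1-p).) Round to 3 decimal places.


H = -0.739*log2(0.739) - 0.261*log2(0.261) = 0.828.

0.828


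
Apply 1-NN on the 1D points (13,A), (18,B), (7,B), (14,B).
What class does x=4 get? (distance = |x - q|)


Distances: |13-4|=9, |18-4|=14, |7-4|=3, |14-4|=10. 1 nearest: (7,B). Counts: {'B': 1}. Majority class: B.

B


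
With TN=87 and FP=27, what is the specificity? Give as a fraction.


Specificity = TN / (TN + FP) = 87 / 114 = 29/38.

29/38


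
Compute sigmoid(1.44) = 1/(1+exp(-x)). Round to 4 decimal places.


sigma(1.44) = 1/(1+e^(-1.44)) = 1/(1+0.236928) = 1/1.236928 = 0.8085.

0.8085


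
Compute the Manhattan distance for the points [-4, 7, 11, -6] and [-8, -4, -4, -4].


d = sum of absolute differences: |-4--8|=4 + |7--4|=11 + |11--4|=15 + |-6--4|=2 = 32.

32


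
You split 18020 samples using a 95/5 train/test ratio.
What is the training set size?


Test set = 18020 * 5% = 901. Training set = 18020 - 901 = 17119.

17119


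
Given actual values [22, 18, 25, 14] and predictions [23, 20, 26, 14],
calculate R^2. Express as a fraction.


Mean(y) = 79/4. SS_res = 6. SS_tot = 275/4. R^2 = 1 - 6/(275/4) = 251/275.

251/275


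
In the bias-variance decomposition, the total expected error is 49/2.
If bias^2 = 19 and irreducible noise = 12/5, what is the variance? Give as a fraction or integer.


Total error = bias^2 + variance + irreducible noise. So variance = 49/2 - 19 - 12/5 = 31/10.

31/10


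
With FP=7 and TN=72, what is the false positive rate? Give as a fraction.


FPR = FP / (FP + TN) = 7 / 79 = 7/79.

7/79


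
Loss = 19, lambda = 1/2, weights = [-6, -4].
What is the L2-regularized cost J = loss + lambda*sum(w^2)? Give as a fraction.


L2 sq norm = sum(w^2) = 52. J = 19 + 1/2 * 52 = 45.

45


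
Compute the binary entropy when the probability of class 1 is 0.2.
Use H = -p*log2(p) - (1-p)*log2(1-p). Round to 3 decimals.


H = -0.2*log2(0.2) - 0.8*log2(0.8) = 0.722.

0.722


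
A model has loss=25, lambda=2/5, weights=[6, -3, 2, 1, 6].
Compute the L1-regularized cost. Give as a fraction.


L1 norm = sum(|w|) = 18. J = 25 + 2/5 * 18 = 161/5.

161/5


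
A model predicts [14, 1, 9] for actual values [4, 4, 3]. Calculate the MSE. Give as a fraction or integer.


MSE = (1/3) * ((4-14)^2=100 + (4-1)^2=9 + (3-9)^2=36). Sum = 145. MSE = 145/3.

145/3


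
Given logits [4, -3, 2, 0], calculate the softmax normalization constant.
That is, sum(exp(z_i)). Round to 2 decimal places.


Denom = e^4=54.5982 + e^-3=0.0498 + e^2=7.3891 + e^0=1.0000. Sum = 63.0371, which rounds to 63.04.

63.04


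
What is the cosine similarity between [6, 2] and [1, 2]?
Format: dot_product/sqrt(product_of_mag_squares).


dot = 10. |a|^2 = 40, |b|^2 = 5. cos = 10/sqrt(200).

10/sqrt(200)


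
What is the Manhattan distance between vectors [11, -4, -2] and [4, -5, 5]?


d = sum of absolute differences: |11-4|=7 + |-4--5|=1 + |-2-5|=7 = 15.

15


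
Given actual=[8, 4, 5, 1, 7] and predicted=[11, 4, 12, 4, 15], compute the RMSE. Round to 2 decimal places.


MSE = 26.2000. RMSE = sqrt(26.2000) = 5.12.

5.12


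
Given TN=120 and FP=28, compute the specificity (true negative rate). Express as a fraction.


Specificity = TN / (TN + FP) = 120 / 148 = 30/37.

30/37


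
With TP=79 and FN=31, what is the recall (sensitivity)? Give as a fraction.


Recall = TP / (TP + FN) = 79 / 110 = 79/110.

79/110


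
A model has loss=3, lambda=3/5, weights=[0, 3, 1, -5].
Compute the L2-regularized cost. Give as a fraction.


L2 sq norm = sum(w^2) = 35. J = 3 + 3/5 * 35 = 24.

24


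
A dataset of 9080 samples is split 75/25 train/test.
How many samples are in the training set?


Test set = 9080 * 25% = 2270. Training set = 9080 - 2270 = 6810.

6810


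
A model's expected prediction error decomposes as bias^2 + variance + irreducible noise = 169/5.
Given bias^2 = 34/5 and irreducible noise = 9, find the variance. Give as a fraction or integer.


Total error = bias^2 + variance + irreducible noise. So variance = 169/5 - 34/5 - 9 = 18.

18


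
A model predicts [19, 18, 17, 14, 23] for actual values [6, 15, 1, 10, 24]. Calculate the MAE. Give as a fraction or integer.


MAE = (1/5) * (|6-19|=13 + |15-18|=3 + |1-17|=16 + |10-14|=4 + |24-23|=1). Sum = 37. MAE = 37/5.

37/5


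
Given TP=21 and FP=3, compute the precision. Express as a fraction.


Precision = TP / (TP + FP) = 21 / 24 = 7/8.

7/8


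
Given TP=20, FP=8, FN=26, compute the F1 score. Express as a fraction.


Precision = 20/28 = 5/7. Recall = 20/46 = 10/23. F1 = 2*P*R/(P+R) = 20/37.

20/37


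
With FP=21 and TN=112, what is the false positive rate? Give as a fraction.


FPR = FP / (FP + TN) = 21 / 133 = 3/19.

3/19


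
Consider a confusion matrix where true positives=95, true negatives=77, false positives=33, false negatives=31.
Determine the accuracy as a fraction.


Accuracy = (TP + TN) / (TP + TN + FP + FN) = (95 + 77) / 236 = 43/59.

43/59


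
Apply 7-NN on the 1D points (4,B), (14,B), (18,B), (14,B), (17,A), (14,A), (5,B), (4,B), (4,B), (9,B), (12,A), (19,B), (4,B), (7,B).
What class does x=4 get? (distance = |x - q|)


Distances: |4-4|=0, |14-4|=10, |18-4|=14, |14-4|=10, |17-4|=13, |14-4|=10, |5-4|=1, |4-4|=0, |4-4|=0, |9-4|=5, |12-4|=8, |19-4|=15, |4-4|=0, |7-4|=3. 7 nearest: (4,B), (4,B), (4,B), (4,B), (5,B), (7,B), (9,B). Counts: {'B': 7}. Majority class: B.

B


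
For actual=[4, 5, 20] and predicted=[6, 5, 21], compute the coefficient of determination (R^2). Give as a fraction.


Mean(y) = 29/3. SS_res = 5. SS_tot = 482/3. R^2 = 1 - 5/(482/3) = 467/482.

467/482


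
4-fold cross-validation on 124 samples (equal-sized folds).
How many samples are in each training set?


Each validation fold has 124/4 = 31 samples. Training set = 124 - 31 = 93.

93


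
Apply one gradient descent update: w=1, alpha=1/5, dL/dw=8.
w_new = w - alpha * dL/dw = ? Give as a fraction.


w_new = 1 - 1/5 * 8 = 1 - 8/5 = -3/5.

-3/5


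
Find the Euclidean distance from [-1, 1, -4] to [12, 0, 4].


d = sqrt(sum of squared differences). (-1-12)^2=169, (1-0)^2=1, (-4-4)^2=64. Sum = 234.

sqrt(234)


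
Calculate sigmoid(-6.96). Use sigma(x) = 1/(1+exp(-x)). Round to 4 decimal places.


sigma(-6.96) = 1/(1+e^(6.96)) = 1/(1+1053.633557) = 1/1054.633557 = 0.0009.

0.0009


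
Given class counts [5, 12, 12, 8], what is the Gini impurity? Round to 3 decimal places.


Total = 37. Proportions: 5/37, 12/37, 12/37, 8/37. sum(p_i^2) = 0.2754. Gini = 1 - 0.2754 = 0.7246, which rounds to 0.725.

0.725


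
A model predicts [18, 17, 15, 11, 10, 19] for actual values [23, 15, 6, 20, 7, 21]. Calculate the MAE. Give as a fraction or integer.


MAE = (1/6) * (|23-18|=5 + |15-17|=2 + |6-15|=9 + |20-11|=9 + |7-10|=3 + |21-19|=2). Sum = 30. MAE = 5.

5


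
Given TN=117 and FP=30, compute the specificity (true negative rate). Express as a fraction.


Specificity = TN / (TN + FP) = 117 / 147 = 39/49.

39/49


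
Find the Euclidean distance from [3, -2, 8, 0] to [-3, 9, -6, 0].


d = sqrt(sum of squared differences). (3--3)^2=36, (-2-9)^2=121, (8--6)^2=196, (0-0)^2=0. Sum = 353.

sqrt(353)


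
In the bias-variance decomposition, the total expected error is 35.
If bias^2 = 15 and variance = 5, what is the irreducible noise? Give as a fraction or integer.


Total error = bias^2 + variance + irreducible noise. So irreducible noise = 35 - 15 - 5 = 15.

15


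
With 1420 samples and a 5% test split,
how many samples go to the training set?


Test set = 1420 * 5% = 71. Training set = 1420 - 71 = 1349.

1349


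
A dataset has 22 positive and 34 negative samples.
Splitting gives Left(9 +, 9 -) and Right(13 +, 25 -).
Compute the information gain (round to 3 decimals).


H(parent) = 0.9666. H(left) = 1.0000, H(right) = 0.9268. Weighted = (18/56)*1.0000 + (38/56)*0.9268 = 0.9503. IG = 0.9666 - 0.9503 = 0.0163, which rounds to 0.016.

0.016


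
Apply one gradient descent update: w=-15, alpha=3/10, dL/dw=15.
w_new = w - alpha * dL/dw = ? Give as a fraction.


w_new = -15 - 3/10 * 15 = -15 - 9/2 = -39/2.

-39/2


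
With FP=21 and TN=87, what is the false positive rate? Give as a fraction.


FPR = FP / (FP + TN) = 21 / 108 = 7/36.

7/36


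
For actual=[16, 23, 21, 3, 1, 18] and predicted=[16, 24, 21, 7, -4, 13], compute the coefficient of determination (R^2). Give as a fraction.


Mean(y) = 41/3. SS_res = 67. SS_tot = 1318/3. R^2 = 1 - 67/(1318/3) = 1117/1318.

1117/1318


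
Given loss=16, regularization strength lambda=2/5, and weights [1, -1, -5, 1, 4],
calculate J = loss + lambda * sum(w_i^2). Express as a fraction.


L2 sq norm = sum(w^2) = 44. J = 16 + 2/5 * 44 = 168/5.

168/5


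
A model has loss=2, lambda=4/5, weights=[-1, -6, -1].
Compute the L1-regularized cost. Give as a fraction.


L1 norm = sum(|w|) = 8. J = 2 + 4/5 * 8 = 42/5.

42/5


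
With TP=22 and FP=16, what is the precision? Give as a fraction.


Precision = TP / (TP + FP) = 22 / 38 = 11/19.

11/19


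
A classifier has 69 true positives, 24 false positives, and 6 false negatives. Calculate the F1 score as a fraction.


Precision = 69/93 = 23/31. Recall = 69/75 = 23/25. F1 = 2*P*R/(P+R) = 23/28.

23/28


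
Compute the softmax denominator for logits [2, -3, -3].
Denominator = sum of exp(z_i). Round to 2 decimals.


Denom = e^2=7.3891 + e^-3=0.0498 + e^-3=0.0498. Sum = 7.4887, which rounds to 7.49.

7.49


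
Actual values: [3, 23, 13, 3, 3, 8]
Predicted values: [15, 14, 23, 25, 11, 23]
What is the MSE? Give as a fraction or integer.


MSE = (1/6) * ((3-15)^2=144 + (23-14)^2=81 + (13-23)^2=100 + (3-25)^2=484 + (3-11)^2=64 + (8-23)^2=225). Sum = 1098. MSE = 183.

183


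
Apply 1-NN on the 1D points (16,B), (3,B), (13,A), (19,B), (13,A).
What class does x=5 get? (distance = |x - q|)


Distances: |16-5|=11, |3-5|=2, |13-5|=8, |19-5|=14, |13-5|=8. 1 nearest: (3,B). Counts: {'B': 1}. Majority class: B.

B


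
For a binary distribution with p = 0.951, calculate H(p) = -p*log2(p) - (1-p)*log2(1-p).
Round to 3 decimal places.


H = -0.951*log2(0.951) - 0.049*log2(0.049) = 0.282.

0.282


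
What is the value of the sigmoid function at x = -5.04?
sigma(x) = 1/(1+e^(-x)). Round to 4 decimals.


sigma(-5.04) = 1/(1+e^(5.04)) = 1/(1+154.470015) = 1/155.470015 = 0.0064.

0.0064


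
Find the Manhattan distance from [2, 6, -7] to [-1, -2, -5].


d = sum of absolute differences: |2--1|=3 + |6--2|=8 + |-7--5|=2 = 13.

13


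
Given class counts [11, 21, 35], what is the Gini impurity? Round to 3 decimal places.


Total = 67. Proportions: 11/67, 21/67, 35/67. sum(p_i^2) = 0.3981. Gini = 1 - 0.3981 = 0.6019, which rounds to 0.602.

0.602


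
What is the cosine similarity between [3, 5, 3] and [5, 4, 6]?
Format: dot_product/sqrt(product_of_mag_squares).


dot = 53. |a|^2 = 43, |b|^2 = 77. cos = 53/sqrt(3311).

53/sqrt(3311)


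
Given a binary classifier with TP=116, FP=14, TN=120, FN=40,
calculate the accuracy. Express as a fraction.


Accuracy = (TP + TN) / (TP + TN + FP + FN) = (116 + 120) / 290 = 118/145.

118/145


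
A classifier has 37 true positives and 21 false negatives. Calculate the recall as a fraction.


Recall = TP / (TP + FN) = 37 / 58 = 37/58.

37/58


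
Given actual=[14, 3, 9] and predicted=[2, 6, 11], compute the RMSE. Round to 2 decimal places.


MSE = 52.3333. RMSE = sqrt(52.3333) = 7.23.

7.23


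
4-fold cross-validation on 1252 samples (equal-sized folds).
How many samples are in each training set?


Each validation fold has 1252/4 = 313 samples. Training set = 1252 - 313 = 939.

939


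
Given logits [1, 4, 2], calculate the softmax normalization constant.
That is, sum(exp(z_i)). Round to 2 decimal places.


Denom = e^1=2.7183 + e^4=54.5982 + e^2=7.3891. Sum = 64.7056, which rounds to 64.71.

64.71


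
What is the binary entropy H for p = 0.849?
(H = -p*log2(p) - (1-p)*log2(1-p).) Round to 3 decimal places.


H = -0.849*log2(0.849) - 0.151*log2(0.151) = 0.612.

0.612


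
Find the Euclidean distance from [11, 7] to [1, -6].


d = sqrt(sum of squared differences). (11-1)^2=100, (7--6)^2=169. Sum = 269.

sqrt(269)


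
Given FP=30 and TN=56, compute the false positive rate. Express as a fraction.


FPR = FP / (FP + TN) = 30 / 86 = 15/43.

15/43


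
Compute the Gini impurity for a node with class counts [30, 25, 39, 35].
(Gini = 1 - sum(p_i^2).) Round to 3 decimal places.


Total = 129. Proportions: 30/129, 25/129, 39/129, 35/129. sum(p_i^2) = 0.2567. Gini = 1 - 0.2567 = 0.7433, which rounds to 0.743.

0.743


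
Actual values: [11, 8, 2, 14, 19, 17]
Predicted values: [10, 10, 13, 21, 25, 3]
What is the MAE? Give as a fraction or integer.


MAE = (1/6) * (|11-10|=1 + |8-10|=2 + |2-13|=11 + |14-21|=7 + |19-25|=6 + |17-3|=14). Sum = 41. MAE = 41/6.

41/6


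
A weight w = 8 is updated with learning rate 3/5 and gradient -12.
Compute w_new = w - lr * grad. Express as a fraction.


w_new = 8 - 3/5 * -12 = 8 - -36/5 = 76/5.

76/5


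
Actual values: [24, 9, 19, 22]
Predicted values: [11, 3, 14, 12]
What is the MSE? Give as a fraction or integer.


MSE = (1/4) * ((24-11)^2=169 + (9-3)^2=36 + (19-14)^2=25 + (22-12)^2=100). Sum = 330. MSE = 165/2.

165/2


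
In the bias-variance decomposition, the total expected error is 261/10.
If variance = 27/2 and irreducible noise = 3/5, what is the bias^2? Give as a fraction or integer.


Total error = bias^2 + variance + irreducible noise. So bias^2 = 261/10 - 27/2 - 3/5 = 12.

12


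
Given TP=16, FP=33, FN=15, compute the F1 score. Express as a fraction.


Precision = 16/49 = 16/49. Recall = 16/31 = 16/31. F1 = 2*P*R/(P+R) = 2/5.

2/5


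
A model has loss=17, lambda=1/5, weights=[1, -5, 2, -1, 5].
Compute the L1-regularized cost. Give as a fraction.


L1 norm = sum(|w|) = 14. J = 17 + 1/5 * 14 = 99/5.

99/5


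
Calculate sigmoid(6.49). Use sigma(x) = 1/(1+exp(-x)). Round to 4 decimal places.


sigma(6.49) = 1/(1+e^(-6.49)) = 1/(1+0.001519) = 1/1.001519 = 0.9985.

0.9985


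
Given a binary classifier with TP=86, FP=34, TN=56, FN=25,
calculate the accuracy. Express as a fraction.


Accuracy = (TP + TN) / (TP + TN + FP + FN) = (86 + 56) / 201 = 142/201.

142/201


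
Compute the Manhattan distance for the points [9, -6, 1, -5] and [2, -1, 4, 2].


d = sum of absolute differences: |9-2|=7 + |-6--1|=5 + |1-4|=3 + |-5-2|=7 = 22.

22


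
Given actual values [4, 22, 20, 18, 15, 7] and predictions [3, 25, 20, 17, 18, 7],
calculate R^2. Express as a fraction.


Mean(y) = 43/3. SS_res = 20. SS_tot = 796/3. R^2 = 1 - 20/(796/3) = 184/199.

184/199


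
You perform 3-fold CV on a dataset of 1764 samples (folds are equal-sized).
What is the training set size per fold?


Each validation fold has 1764/3 = 588 samples. Training set = 1764 - 588 = 1176.

1176


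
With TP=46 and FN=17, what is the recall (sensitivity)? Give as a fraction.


Recall = TP / (TP + FN) = 46 / 63 = 46/63.

46/63


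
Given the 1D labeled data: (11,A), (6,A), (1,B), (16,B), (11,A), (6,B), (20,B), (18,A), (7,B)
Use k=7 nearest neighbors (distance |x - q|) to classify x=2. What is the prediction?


Distances: |11-2|=9, |6-2|=4, |1-2|=1, |16-2|=14, |11-2|=9, |6-2|=4, |20-2|=18, |18-2|=16, |7-2|=5. 7 nearest: (1,B), (6,A), (6,B), (7,B), (11,A), (11,A), (16,B). Counts: {'B': 4, 'A': 3}. Majority class: B.

B


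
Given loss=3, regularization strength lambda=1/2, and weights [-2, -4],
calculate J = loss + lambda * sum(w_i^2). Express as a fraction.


L2 sq norm = sum(w^2) = 20. J = 3 + 1/2 * 20 = 13.

13


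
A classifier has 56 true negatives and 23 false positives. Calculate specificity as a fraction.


Specificity = TN / (TN + FP) = 56 / 79 = 56/79.

56/79


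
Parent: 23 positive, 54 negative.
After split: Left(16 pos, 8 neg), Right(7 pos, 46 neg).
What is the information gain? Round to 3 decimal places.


H(parent) = 0.8797. H(left) = 0.9183, H(right) = 0.5631. Weighted = (24/77)*0.9183 + (53/77)*0.5631 = 0.6738. IG = 0.8797 - 0.6738 = 0.2059, which rounds to 0.206.

0.206


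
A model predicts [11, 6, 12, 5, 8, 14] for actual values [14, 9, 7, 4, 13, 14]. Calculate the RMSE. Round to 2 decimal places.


MSE = 11.5000. RMSE = sqrt(11.5000) = 3.39.

3.39


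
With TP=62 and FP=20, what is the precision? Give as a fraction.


Precision = TP / (TP + FP) = 62 / 82 = 31/41.

31/41


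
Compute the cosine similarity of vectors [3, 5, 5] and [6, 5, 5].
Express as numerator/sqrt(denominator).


dot = 68. |a|^2 = 59, |b|^2 = 86. cos = 68/sqrt(5074).

68/sqrt(5074)


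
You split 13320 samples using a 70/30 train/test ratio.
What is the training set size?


Test set = 13320 * 30% = 3996. Training set = 13320 - 3996 = 9324.

9324


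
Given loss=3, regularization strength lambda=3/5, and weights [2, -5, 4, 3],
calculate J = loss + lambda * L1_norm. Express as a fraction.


L1 norm = sum(|w|) = 14. J = 3 + 3/5 * 14 = 57/5.

57/5


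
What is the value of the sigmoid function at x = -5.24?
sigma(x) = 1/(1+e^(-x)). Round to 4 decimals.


sigma(-5.24) = 1/(1+e^(5.24)) = 1/(1+188.670102) = 1/189.670102 = 0.0053.

0.0053


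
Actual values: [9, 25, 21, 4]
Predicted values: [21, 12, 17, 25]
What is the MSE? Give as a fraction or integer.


MSE = (1/4) * ((9-21)^2=144 + (25-12)^2=169 + (21-17)^2=16 + (4-25)^2=441). Sum = 770. MSE = 385/2.

385/2


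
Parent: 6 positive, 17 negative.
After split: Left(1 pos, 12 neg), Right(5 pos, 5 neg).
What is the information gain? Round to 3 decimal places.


H(parent) = 0.8281. H(left) = 0.3912, H(right) = 1.0000. Weighted = (13/23)*0.3912 + (10/23)*1.0000 = 0.6559. IG = 0.8281 - 0.6559 = 0.1722, which rounds to 0.172.

0.172


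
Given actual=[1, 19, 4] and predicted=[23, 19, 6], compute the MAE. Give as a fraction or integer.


MAE = (1/3) * (|1-23|=22 + |19-19|=0 + |4-6|=2). Sum = 24. MAE = 8.

8


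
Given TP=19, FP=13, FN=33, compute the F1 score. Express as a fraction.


Precision = 19/32 = 19/32. Recall = 19/52 = 19/52. F1 = 2*P*R/(P+R) = 19/42.

19/42


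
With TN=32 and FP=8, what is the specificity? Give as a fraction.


Specificity = TN / (TN + FP) = 32 / 40 = 4/5.

4/5


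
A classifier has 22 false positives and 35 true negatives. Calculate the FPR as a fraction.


FPR = FP / (FP + TN) = 22 / 57 = 22/57.

22/57


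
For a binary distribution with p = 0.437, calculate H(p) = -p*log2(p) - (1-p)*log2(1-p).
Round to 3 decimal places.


H = -0.437*log2(0.437) - 0.563*log2(0.563) = 0.989.

0.989


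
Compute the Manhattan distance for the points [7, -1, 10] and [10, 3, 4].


d = sum of absolute differences: |7-10|=3 + |-1-3|=4 + |10-4|=6 = 13.

13


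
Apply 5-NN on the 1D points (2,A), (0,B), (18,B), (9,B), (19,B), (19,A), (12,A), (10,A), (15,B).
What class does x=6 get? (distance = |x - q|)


Distances: |2-6|=4, |0-6|=6, |18-6|=12, |9-6|=3, |19-6|=13, |19-6|=13, |12-6|=6, |10-6|=4, |15-6|=9. 5 nearest: (9,B), (2,A), (10,A), (12,A), (0,B). Counts: {'B': 2, 'A': 3}. Majority class: A.

A


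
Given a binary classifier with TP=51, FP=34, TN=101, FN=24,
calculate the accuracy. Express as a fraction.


Accuracy = (TP + TN) / (TP + TN + FP + FN) = (51 + 101) / 210 = 76/105.

76/105


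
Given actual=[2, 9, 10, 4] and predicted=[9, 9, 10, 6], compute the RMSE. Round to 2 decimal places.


MSE = 13.2500. RMSE = sqrt(13.2500) = 3.64.

3.64


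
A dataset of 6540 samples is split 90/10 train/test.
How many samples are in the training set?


Test set = 6540 * 10% = 654. Training set = 6540 - 654 = 5886.

5886


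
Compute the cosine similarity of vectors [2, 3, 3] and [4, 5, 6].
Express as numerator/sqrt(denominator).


dot = 41. |a|^2 = 22, |b|^2 = 77. cos = 41/sqrt(1694).

41/sqrt(1694)


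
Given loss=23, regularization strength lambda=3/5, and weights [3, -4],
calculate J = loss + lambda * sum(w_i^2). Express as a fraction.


L2 sq norm = sum(w^2) = 25. J = 23 + 3/5 * 25 = 38.

38


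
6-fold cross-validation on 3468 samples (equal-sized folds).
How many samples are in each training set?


Each validation fold has 3468/6 = 578 samples. Training set = 3468 - 578 = 2890.

2890


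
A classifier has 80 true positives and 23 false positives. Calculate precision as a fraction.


Precision = TP / (TP + FP) = 80 / 103 = 80/103.

80/103


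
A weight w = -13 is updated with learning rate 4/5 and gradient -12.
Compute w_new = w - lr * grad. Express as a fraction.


w_new = -13 - 4/5 * -12 = -13 - -48/5 = -17/5.

-17/5


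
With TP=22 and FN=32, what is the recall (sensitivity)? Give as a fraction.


Recall = TP / (TP + FN) = 22 / 54 = 11/27.

11/27


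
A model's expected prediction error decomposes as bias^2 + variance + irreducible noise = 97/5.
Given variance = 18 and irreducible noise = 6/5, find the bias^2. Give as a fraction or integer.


Total error = bias^2 + variance + irreducible noise. So bias^2 = 97/5 - 18 - 6/5 = 1/5.

1/5


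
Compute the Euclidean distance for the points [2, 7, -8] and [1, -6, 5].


d = sqrt(sum of squared differences). (2-1)^2=1, (7--6)^2=169, (-8-5)^2=169. Sum = 339.

sqrt(339)


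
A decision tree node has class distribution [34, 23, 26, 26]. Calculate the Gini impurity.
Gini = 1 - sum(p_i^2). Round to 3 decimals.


Total = 109. Proportions: 34/109, 23/109, 26/109, 26/109. sum(p_i^2) = 0.2556. Gini = 1 - 0.2556 = 0.7444, which rounds to 0.744.

0.744


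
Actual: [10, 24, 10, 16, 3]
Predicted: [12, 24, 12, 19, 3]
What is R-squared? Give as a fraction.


Mean(y) = 63/5. SS_res = 17. SS_tot = 1236/5. R^2 = 1 - 17/(1236/5) = 1151/1236.

1151/1236


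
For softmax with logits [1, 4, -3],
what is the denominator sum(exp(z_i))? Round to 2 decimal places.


Denom = e^1=2.7183 + e^4=54.5982 + e^-3=0.0498. Sum = 57.3663, which rounds to 57.37.

57.37


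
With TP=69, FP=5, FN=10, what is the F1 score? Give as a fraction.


Precision = 69/74 = 69/74. Recall = 69/79 = 69/79. F1 = 2*P*R/(P+R) = 46/51.

46/51


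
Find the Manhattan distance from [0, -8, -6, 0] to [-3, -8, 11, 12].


d = sum of absolute differences: |0--3|=3 + |-8--8|=0 + |-6-11|=17 + |0-12|=12 = 32.

32


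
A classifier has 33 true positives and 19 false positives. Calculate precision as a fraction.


Precision = TP / (TP + FP) = 33 / 52 = 33/52.

33/52


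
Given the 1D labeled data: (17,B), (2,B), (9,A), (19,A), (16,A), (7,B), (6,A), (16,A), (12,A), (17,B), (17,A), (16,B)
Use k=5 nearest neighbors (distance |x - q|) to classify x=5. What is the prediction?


Distances: |17-5|=12, |2-5|=3, |9-5|=4, |19-5|=14, |16-5|=11, |7-5|=2, |6-5|=1, |16-5|=11, |12-5|=7, |17-5|=12, |17-5|=12, |16-5|=11. 5 nearest: (6,A), (7,B), (2,B), (9,A), (12,A). Counts: {'A': 3, 'B': 2}. Majority class: A.

A


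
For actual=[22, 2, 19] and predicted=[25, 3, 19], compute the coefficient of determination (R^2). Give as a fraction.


Mean(y) = 43/3. SS_res = 10. SS_tot = 698/3. R^2 = 1 - 10/(698/3) = 334/349.

334/349


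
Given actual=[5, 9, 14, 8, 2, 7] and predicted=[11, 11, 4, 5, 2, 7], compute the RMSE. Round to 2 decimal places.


MSE = 24.8333. RMSE = sqrt(24.8333) = 4.98.

4.98


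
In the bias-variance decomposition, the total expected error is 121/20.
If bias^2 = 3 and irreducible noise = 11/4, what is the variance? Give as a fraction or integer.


Total error = bias^2 + variance + irreducible noise. So variance = 121/20 - 3 - 11/4 = 3/10.

3/10


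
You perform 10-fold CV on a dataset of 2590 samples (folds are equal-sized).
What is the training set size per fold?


Each validation fold has 2590/10 = 259 samples. Training set = 2590 - 259 = 2331.

2331


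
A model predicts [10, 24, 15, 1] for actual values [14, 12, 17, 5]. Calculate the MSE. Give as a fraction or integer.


MSE = (1/4) * ((14-10)^2=16 + (12-24)^2=144 + (17-15)^2=4 + (5-1)^2=16). Sum = 180. MSE = 45.

45


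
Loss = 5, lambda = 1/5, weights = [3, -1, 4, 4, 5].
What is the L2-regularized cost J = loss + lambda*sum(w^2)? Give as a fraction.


L2 sq norm = sum(w^2) = 67. J = 5 + 1/5 * 67 = 92/5.

92/5


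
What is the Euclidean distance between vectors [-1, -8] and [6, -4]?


d = sqrt(sum of squared differences). (-1-6)^2=49, (-8--4)^2=16. Sum = 65.

sqrt(65)


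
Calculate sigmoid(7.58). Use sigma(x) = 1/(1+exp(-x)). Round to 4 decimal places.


sigma(7.58) = 1/(1+e^(-7.58)) = 1/(1+0.000511) = 1/1.000511 = 0.9995.

0.9995


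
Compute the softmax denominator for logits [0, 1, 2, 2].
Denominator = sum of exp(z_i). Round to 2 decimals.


Denom = e^0=1.0000 + e^1=2.7183 + e^2=7.3891 + e^2=7.3891. Sum = 18.4965, which rounds to 18.50.

18.50


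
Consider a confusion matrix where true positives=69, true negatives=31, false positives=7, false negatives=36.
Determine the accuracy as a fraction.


Accuracy = (TP + TN) / (TP + TN + FP + FN) = (69 + 31) / 143 = 100/143.

100/143


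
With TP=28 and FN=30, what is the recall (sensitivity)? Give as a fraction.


Recall = TP / (TP + FN) = 28 / 58 = 14/29.

14/29


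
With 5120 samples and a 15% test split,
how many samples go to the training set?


Test set = 5120 * 15% = 768. Training set = 5120 - 768 = 4352.

4352


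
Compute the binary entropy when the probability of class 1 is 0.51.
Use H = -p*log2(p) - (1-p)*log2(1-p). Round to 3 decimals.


H = -0.51*log2(0.51) - 0.49*log2(0.49) = 1.000.

1.000


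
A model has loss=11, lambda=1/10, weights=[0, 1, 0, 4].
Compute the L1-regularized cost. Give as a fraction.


L1 norm = sum(|w|) = 5. J = 11 + 1/10 * 5 = 23/2.

23/2


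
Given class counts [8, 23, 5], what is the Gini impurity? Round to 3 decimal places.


Total = 36. Proportions: 8/36, 23/36, 5/36. sum(p_i^2) = 0.4769. Gini = 1 - 0.4769 = 0.5231, which rounds to 0.523.

0.523


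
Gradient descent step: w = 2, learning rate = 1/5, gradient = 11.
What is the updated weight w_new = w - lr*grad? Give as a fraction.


w_new = 2 - 1/5 * 11 = 2 - 11/5 = -1/5.

-1/5


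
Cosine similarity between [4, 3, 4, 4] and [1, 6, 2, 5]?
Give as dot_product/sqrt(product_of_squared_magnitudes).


dot = 50. |a|^2 = 57, |b|^2 = 66. cos = 50/sqrt(3762).

50/sqrt(3762)


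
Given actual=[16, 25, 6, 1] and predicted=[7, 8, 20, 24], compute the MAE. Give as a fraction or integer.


MAE = (1/4) * (|16-7|=9 + |25-8|=17 + |6-20|=14 + |1-24|=23). Sum = 63. MAE = 63/4.

63/4


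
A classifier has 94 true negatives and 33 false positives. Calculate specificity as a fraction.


Specificity = TN / (TN + FP) = 94 / 127 = 94/127.

94/127


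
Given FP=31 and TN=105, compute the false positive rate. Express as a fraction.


FPR = FP / (FP + TN) = 31 / 136 = 31/136.

31/136


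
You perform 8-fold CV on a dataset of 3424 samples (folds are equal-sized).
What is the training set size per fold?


Each validation fold has 3424/8 = 428 samples. Training set = 3424 - 428 = 2996.

2996


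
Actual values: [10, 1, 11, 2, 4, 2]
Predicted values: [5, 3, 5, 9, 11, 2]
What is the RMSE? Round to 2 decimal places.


MSE = 27.1667. RMSE = sqrt(27.1667) = 5.21.

5.21


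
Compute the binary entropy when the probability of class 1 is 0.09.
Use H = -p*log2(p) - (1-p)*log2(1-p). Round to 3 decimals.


H = -0.09*log2(0.09) - 0.91*log2(0.91) = 0.436.

0.436


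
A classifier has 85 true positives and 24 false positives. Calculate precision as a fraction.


Precision = TP / (TP + FP) = 85 / 109 = 85/109.

85/109


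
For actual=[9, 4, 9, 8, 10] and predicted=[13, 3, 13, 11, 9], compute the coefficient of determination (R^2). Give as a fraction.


Mean(y) = 8. SS_res = 43. SS_tot = 22. R^2 = 1 - 43/(22) = -21/22.

-21/22


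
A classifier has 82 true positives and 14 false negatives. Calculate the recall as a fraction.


Recall = TP / (TP + FN) = 82 / 96 = 41/48.

41/48


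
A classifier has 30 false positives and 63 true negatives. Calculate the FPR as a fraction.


FPR = FP / (FP + TN) = 30 / 93 = 10/31.

10/31


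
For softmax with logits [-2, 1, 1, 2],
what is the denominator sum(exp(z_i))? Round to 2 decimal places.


Denom = e^-2=0.1353 + e^1=2.7183 + e^1=2.7183 + e^2=7.3891. Sum = 12.9610, which rounds to 12.96.

12.96


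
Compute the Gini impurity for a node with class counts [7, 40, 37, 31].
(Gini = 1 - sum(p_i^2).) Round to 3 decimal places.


Total = 115. Proportions: 7/115, 40/115, 37/115, 31/115. sum(p_i^2) = 0.3009. Gini = 1 - 0.3009 = 0.6991, which rounds to 0.699.

0.699


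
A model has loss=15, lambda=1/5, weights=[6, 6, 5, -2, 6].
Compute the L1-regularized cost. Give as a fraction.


L1 norm = sum(|w|) = 25. J = 15 + 1/5 * 25 = 20.

20


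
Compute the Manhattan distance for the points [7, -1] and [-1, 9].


d = sum of absolute differences: |7--1|=8 + |-1-9|=10 = 18.

18


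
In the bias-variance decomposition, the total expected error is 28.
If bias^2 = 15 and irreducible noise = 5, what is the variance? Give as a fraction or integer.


Total error = bias^2 + variance + irreducible noise. So variance = 28 - 15 - 5 = 8.

8


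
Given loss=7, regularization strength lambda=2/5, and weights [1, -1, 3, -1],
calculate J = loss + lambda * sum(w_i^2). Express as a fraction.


L2 sq norm = sum(w^2) = 12. J = 7 + 2/5 * 12 = 59/5.

59/5


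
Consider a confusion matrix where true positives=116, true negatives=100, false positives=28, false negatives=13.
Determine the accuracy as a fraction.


Accuracy = (TP + TN) / (TP + TN + FP + FN) = (116 + 100) / 257 = 216/257.

216/257


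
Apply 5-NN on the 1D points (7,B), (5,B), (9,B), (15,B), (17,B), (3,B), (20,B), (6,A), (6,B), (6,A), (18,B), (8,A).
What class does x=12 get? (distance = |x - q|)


Distances: |7-12|=5, |5-12|=7, |9-12|=3, |15-12|=3, |17-12|=5, |3-12|=9, |20-12|=8, |6-12|=6, |6-12|=6, |6-12|=6, |18-12|=6, |8-12|=4. 5 nearest: (9,B), (15,B), (8,A), (7,B), (17,B). Counts: {'B': 4, 'A': 1}. Majority class: B.

B


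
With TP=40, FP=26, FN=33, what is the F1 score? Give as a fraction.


Precision = 40/66 = 20/33. Recall = 40/73 = 40/73. F1 = 2*P*R/(P+R) = 80/139.

80/139


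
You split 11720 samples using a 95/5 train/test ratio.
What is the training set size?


Test set = 11720 * 5% = 586. Training set = 11720 - 586 = 11134.

11134


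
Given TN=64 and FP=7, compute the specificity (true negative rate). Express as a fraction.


Specificity = TN / (TN + FP) = 64 / 71 = 64/71.

64/71


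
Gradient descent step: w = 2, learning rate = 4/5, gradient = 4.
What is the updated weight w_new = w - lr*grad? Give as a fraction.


w_new = 2 - 4/5 * 4 = 2 - 16/5 = -6/5.

-6/5


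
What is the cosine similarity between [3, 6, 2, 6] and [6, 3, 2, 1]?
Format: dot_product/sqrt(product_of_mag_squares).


dot = 46. |a|^2 = 85, |b|^2 = 50. cos = 46/sqrt(4250).

46/sqrt(4250)


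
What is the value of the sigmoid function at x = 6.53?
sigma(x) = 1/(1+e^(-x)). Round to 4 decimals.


sigma(6.53) = 1/(1+e^(-6.53)) = 1/(1+0.001459) = 1/1.001459 = 0.9985.

0.9985


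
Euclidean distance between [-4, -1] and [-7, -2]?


d = sqrt(sum of squared differences). (-4--7)^2=9, (-1--2)^2=1. Sum = 10.

sqrt(10)


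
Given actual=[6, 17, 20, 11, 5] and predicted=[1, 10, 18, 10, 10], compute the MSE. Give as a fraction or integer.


MSE = (1/5) * ((6-1)^2=25 + (17-10)^2=49 + (20-18)^2=4 + (11-10)^2=1 + (5-10)^2=25). Sum = 104. MSE = 104/5.

104/5


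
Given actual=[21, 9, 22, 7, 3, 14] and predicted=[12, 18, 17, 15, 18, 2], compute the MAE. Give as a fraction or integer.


MAE = (1/6) * (|21-12|=9 + |9-18|=9 + |22-17|=5 + |7-15|=8 + |3-18|=15 + |14-2|=12). Sum = 58. MAE = 29/3.

29/3


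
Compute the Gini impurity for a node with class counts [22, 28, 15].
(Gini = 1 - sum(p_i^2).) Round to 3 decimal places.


Total = 65. Proportions: 22/65, 28/65, 15/65. sum(p_i^2) = 0.3534. Gini = 1 - 0.3534 = 0.6466, which rounds to 0.647.

0.647
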